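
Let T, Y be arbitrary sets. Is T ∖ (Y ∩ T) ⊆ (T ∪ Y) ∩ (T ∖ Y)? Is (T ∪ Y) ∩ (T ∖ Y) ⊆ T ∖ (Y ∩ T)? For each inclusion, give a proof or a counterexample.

(⟸) Let x ∈ (T ∪ Y) ∩ (T ∖ Y). Then x ∈ T and x ∉ Y, from which x ∈ T ∖ (Y ∩ T).

(⟹) Let x ∈ T ∖ (Y ∩ T). Then x ∈ T and x ∉ Y, from which x ∈ (T ∪ Y) ∩ (T ∖ Y).

Both inclusions hold.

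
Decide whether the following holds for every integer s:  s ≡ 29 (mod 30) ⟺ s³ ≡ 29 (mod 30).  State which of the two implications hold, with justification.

(⟹) Suppose s ≡ 29 (mod 30). Write s = 30j + 29. Then (30j + 29)³ = 27000j³ + 78300j² + 75690j + 24389 = 30(900j³ + 2610j² + 2523j + 812) + 29, so s³ ≡ 29 (mod 30).

(⟸) Conversely, suppose s³ ≡ 29 (mod 30). The only residue r in {0, …, 29} with r³ ≡ 29 (mod 30) is r = 29, so s ≡ 29 (mod 30).

The biconditional holds.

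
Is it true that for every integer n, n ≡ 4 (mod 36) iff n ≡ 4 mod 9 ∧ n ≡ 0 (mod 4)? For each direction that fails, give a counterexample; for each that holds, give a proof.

Forward direction. Suppose n ≡ 4 (mod 36); write n = 36j + 4. Since 9 ∣ 36, reducing mod 9 gives n ≡ 4 (mod 9); since 4 ∣ 36, reducing mod 4 gives n ≡ 4 ≡ 0 (mod 4).

Converse. If n ≡ 4 (mod 9) and n ≡ 0 (mod 4), then by the Chinese remainder theorem n ≡ 4 (mod 36). This is exactly n ≡ 4 (mod 36).

Both directions hold.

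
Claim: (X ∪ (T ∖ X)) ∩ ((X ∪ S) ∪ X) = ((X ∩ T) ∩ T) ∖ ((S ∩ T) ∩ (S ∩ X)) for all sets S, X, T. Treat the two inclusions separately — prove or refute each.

Forward inclusion. This inclusion fails. Take S = ∅, X = {1}, T = ∅; then 1 ∈ (X ∪ (T ∖ X)) ∩ ((X ∪ S) ∪ X) but 1 ∉ ((X ∩ T) ∩ T) ∖ ((S ∩ T) ∩ (S ∩ X)).

Reverse inclusion. Let x ∈ ((X ∩ T) ∩ T) ∖ ((S ∩ T) ∩ (S ∩ X)). Then x ∈ X ∩ T and x ∉ S, from which x ∈ (X ∪ (T ∖ X)) ∩ ((X ∪ S) ∪ X).

(⊆) fails; (⊇) holds.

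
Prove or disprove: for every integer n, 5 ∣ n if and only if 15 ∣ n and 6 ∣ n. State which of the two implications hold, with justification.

[⇐] Suppose 15 ∣ n and 6 ∣ n. Any common multiple of 15 and 6 is a multiple of their lcm; here lcm(15, 6) = 15·6/gcd(15, 6) = 90/3 = 30, so 30 ∣ n. Since 5 ∣ 30, it follows that 5 ∣ n.

[⇒] This fails: take n = 5. Certainly 5 ∣ 5, but 15 ∤ 5.

The forward direction fails; the converse holds.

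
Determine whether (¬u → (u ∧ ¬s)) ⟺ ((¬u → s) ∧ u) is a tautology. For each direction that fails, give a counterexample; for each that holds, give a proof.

(⇒) Assume the antecedent. If u is true, (¬u → s) ∧ u reduces to true regardless of the other variables. If u is false, the antecedent cannot hold. Either way (¬u → s) ∧ u holds.

(⇐) Assume the antecedent. If u is true, ¬u → (u ∧ ¬s) reduces to true regardless of the other variables. If u is false, the antecedent cannot hold. Either way ¬u → (u ∧ ¬s) holds.

Equivalent; both directions hold.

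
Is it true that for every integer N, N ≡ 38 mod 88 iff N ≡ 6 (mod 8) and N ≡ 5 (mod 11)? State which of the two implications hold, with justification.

Converse. If N ≡ 6 (mod 8) and N ≡ 5 (mod 11), then by the Chinese remainder theorem N ≡ 38 (mod 88). This is exactly N ≡ 38 (mod 88).

Forward direction. Suppose N ≡ 38 (mod 88); write N = 88j + 38. Since 8 ∣ 88, reducing mod 8 gives N ≡ 38 ≡ 6 (mod 8); since 11 ∣ 88, reducing mod 11 gives N ≡ 38 ≡ 5 (mod 11).

Both directions hold.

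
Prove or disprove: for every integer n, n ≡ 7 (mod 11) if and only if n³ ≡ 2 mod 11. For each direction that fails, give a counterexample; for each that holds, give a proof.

(→) Suppose n ≡ 7 (mod 11). Write n = 11j + 7. Then (11j + 7)³ = 1331j³ + 2541j² + 1617j + 343 = 11(121j³ + 231j² + 147j + 31) + 2, so n³ ≡ 2 (mod 11).

(←) For the converse, argue contrapositively. If n ≢ 7 (mod 11), then n is congruent to one of 0, 1, 2, 3, 4, 5, 6, 8, 9, 10 modulo 11, and these give n³ ≡ 0, 1, 8, 5, 9, 4, 7, 6, 3, 10 respectively — never 2.

Both directions hold; the statement is true.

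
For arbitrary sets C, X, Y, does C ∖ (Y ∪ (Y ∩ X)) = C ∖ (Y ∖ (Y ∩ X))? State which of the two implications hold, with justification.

The sets are not equal: only the forward inclusion holds.

Forward inclusion. Let x ∈ C ∖ (Y ∪ (Y ∩ X)). Then either x ∈ C and x ∉ X, Y; or x ∈ C ∩ X and x ∉ Y. In each case x ∈ C ∖ (Y ∖ (Y ∩ X)), so C ∖ (Y ∪ (Y ∩ X)) ⊆ C ∖ (Y ∖ (Y ∩ X)).

Reverse inclusion. This inclusion fails. Take C = {1}, X = {1}, Y = {1}; then 1 ∈ C ∖ (Y ∖ (Y ∩ X)) but 1 ∉ C ∖ (Y ∪ (Y ∩ X)).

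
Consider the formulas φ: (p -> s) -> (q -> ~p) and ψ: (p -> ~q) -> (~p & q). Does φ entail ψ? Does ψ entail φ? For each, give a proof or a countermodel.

[⇒] This fails. Under q = F, s = F, p = F, the left side is true but the right side is false.

[⇐] This fails. Under q = T, s = T, p = T, the left side is false but the right side is true.

Neither implication holds.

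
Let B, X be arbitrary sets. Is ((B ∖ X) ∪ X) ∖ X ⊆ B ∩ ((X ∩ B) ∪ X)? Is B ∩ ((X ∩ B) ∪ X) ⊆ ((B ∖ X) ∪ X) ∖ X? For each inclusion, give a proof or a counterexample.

(⊆) fails and (⊇) fails.

(⟹) This inclusion fails. Take B = {1}, X = ∅; then 1 ∈ ((B ∖ X) ∪ X) ∖ X but 1 ∉ B ∩ ((X ∩ B) ∪ X).

(⟸) This inclusion fails. Take B = {1}, X = {1}; then 1 ∈ B ∩ ((X ∩ B) ∪ X) but 1 ∉ ((B ∖ X) ∪ X) ∖ X.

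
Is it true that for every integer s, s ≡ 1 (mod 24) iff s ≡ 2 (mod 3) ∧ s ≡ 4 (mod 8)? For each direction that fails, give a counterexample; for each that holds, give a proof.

(⇒) fails and (⇐) fails.

(⟹) This fails: s = 1 gives 1 ≡ 1 (mod 24) but 1 ≡ 1 (mod 3), so the conjunction on the right does not hold.

(⟸) This fails: s = 20 satisfies both congruences on the right (20 ≡ 2 mod 3 and 20 ≡ 4 mod 8) yet 20 ≡ 20 (mod 24), not 1.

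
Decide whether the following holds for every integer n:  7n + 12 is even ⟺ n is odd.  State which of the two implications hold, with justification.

(⟹) This fails: n = 4 gives 7n + 12 = 40, which is even, but 4 is even, not odd.

(⟸) This also fails: n = 5 is odd, but 7n + 12 = 47 is odd, not even.

Neither implication holds.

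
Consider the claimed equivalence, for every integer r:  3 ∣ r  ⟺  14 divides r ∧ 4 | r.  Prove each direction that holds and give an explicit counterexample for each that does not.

(→) This fails: take r = 3. Certainly 3 ∣ 3, but 14 ∤ 3.

(←) This fails: take r = 28. Both 14 ∣ 28 and 4 ∣ 28, yet 28 is not a multiple of 3 (since 28 = 9·3 + 1), so 3 ∤ 28.

(⇒) fails and (⇐) fails.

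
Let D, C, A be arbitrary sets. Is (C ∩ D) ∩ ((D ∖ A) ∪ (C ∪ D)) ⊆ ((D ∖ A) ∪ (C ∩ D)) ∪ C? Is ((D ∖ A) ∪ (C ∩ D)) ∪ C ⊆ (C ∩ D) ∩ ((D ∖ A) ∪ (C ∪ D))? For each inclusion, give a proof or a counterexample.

Only the forward inclusion holds.

(⊆) Let x ∈ (C ∩ D) ∩ ((D ∖ A) ∪ (C ∪ D)). Then either x ∈ D ∩ C and x ∉ A; or x ∈ D ∩ C ∩ A. In each case x ∈ ((D ∖ A) ∪ (C ∩ D)) ∪ C, so (C ∩ D) ∩ ((D ∖ A) ∪ (C ∪ D)) ⊆ ((D ∖ A) ∪ (C ∩ D)) ∪ C.

(⊇) This inclusion fails. Take D = {1}, C = ∅, A = ∅; then 1 ∈ ((D ∖ A) ∪ (C ∩ D)) ∪ C but 1 ∉ (C ∩ D) ∩ ((D ∖ A) ∪ (C ∪ D)).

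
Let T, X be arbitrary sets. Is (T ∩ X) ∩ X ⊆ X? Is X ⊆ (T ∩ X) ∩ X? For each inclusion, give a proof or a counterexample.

(⟸) This inclusion fails. Take T = ∅, X = {1}; then 1 ∈ X but 1 ∉ (T ∩ X) ∩ X.

(⟹) Let x ∈ (T ∩ X) ∩ X. Then x ∈ T ∩ X, from which x ∈ X.

The sets are not equal: only the forward inclusion holds.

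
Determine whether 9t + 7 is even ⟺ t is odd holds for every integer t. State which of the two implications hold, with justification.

(⇐) Suppose t is odd; write t = 2j + 1. Then 9t + 7 = 9·(2j + 1) + 7 = 2·9j + 16, which is even.

(⇒) Suppose 9t + 7 is even. Since 9 is odd, 9t and t have the same parity, so 9t + 7 ≡ t + 7 (mod 2). As 7 is odd, 9t + 7 is even exactly when t is odd. Thus t is odd.

Both implications hold.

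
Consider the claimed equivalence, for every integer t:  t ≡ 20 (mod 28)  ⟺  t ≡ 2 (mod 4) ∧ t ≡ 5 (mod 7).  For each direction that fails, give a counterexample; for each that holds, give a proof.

Forward direction. This fails: t = 20 gives 20 ≡ 20 (mod 28) but 20 ≡ 0 (mod 4), so the conjunction on the right does not hold.

Converse. This fails: t = 26 satisfies both congruences on the right (26 ≡ 2 mod 4 and 26 ≡ 5 mod 7) yet 26 ≡ 26 (mod 28), not 20.

Neither implication holds.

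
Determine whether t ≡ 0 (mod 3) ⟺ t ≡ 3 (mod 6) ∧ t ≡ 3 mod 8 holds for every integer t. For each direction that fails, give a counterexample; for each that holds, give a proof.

Forward direction. This fails: t = 0 gives 0 ≡ 0 (mod 3) but 0 ≡ 0 (mod 6), so the conjunction on the right does not hold.

Converse. If t ≡ 3 (mod 6) and t ≡ 3 (mod 8), then by the Chinese remainder theorem t ≡ 3 (mod 24). Since 3 ≡ 0 (mod 3) and 3 ∣ 24, we get t ≡ 0 (mod 3).

Not equivalent: only (⇐) holds.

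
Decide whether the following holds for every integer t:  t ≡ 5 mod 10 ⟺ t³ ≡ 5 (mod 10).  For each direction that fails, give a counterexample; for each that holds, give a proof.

(⟹) Suppose t ≡ 5 mod 10. Write t = 10j + 5. Then (10j + 5)³ = 1000j³ + 1500j² + 750j + 125 = 10(100j³ + 150j² + 75j + 12) + 5, so t³ ≡ 5 (mod 10).

(⟸) For the converse, argue contrapositively. If t ≢ 5 (mod 10), then t is congruent to one of 0, 1, 2, 3, 4, 6, 7, 8, 9 modulo 10, and these give t³ ≡ 0, 1, 8, 7, 4, 6, 3, 2, 9 respectively — never 5.

Both directions hold; the statement is true.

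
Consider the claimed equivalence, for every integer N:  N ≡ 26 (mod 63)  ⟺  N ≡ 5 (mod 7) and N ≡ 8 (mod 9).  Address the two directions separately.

(⇐) If N ≡ 5 (mod 7) and N ≡ 8 (mod 9), then by the Chinese remainder theorem N ≡ 26 (mod 63). This is exactly N ≡ 26 (mod 63).

(⇒) Suppose N ≡ 26 (mod 63); write N = 63j + 26. Since 7 ∣ 63, reducing mod 7 gives N ≡ 26 ≡ 5 (mod 7); since 9 ∣ 63, reducing mod 9 gives N ≡ 26 ≡ 8 (mod 9).

Both directions hold.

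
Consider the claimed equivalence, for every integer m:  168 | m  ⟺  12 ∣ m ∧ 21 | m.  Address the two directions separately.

Not equivalent: only (⇒) holds.

Forward direction. If 168 ∣ m, write m = 168q. Since 168 = 14·12, m = 12·(14q), so 12 ∣ m; and since 168 = 8·21, m = 21·(8q), so 21 ∣ m.

Converse. This fails: take m = 84. Both 12 ∣ 84 and 21 ∣ 84, yet 84 is not a multiple of 168 (since 84 = 0·168 + 84), so 168 ∤ 84.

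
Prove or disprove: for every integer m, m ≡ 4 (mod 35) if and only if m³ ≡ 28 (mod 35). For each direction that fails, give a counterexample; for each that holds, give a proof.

(⟹) This fails: take m = 4. Then 4 ≡ 4 (mod 35), but 4³ = 64 ≡ 29 (mod 35), not 28.

(⟸) This fails: take m = 7. Then 7³ = 343 ≡ 28 (mod 35), yet 7 ≡ 7 (mod 35), not 4.

Neither implication holds.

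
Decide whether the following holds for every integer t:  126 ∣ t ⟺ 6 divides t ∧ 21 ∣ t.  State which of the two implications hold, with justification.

[⇒] If 126 ∣ t, write t = 126q. Since 126 = 21·6, t = 6·(21q), so 6 ∣ t; and since 126 = 6·21, t = 21·(6q), so 21 ∣ t.

[⇐] This fails: take t = 42. Both 6 ∣ 42 and 21 ∣ 42, yet 42 is not a multiple of 126 (since 42 = 0·126 + 42), so 126 ∤ 42.

(⇒) holds; (⇐) fails.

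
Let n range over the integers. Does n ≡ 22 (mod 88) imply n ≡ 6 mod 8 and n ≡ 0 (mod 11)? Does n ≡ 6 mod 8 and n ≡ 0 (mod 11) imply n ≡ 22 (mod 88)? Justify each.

Both directions hold.

(→) Suppose n ≡ 22 (mod 88); write n = 88j + 22. Since 8 ∣ 88, reducing mod 8 gives n ≡ 22 ≡ 6 (mod 8); since 11 ∣ 88, reducing mod 11 gives n ≡ 22 ≡ 0 (mod 11).

(←) Conversely, if n ≡ 6 (mod 8) and n ≡ 0 (mod 11), then by the Chinese remainder theorem n ≡ 22 (mod 88). This is exactly n ≡ 22 (mod 88).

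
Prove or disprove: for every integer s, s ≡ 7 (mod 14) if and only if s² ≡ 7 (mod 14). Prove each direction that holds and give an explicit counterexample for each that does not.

Both directions hold; the statement is true.

(⟹) Suppose s ≡ 7 (mod 14). Write s = 14j + 7. Then (14j + 7)² = 196j² + 196j + 49 = 14(14j² + 14j + 3) + 7, so s² ≡ 7 (mod 14).

(⟸) Conversely, suppose s² ≡ 7 (mod 14). The only residue r in {0, …, 13} with r² ≡ 7 (mod 14) is r = 7, so s ≡ 7 (mod 14).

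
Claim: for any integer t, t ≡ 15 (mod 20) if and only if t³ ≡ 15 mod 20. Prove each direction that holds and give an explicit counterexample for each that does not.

[⇒] Suppose t ≡ 15 (mod 20). Write t = 20j + 15. Then (20j + 15)³ = 8000j³ + 18000j² + 13500j + 3375 = 20(400j³ + 900j² + 675j + 168) + 15, so t³ ≡ 15 (mod 20).

[⇐] Conversely, suppose t³ ≡ 15 (mod 20). The only residue r in {0, …, 19} with r³ ≡ 15 (mod 20) is r = 15, so t ≡ 15 (mod 20).

The biconditional holds.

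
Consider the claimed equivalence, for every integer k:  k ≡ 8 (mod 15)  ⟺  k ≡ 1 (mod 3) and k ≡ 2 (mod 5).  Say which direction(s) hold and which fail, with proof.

Neither implication holds.

[⇒] This fails: k = 8 gives 8 ≡ 8 (mod 15) but 8 ≡ 2 (mod 3), so the conjunction on the right does not hold.

[⇐] This fails: k = 7 satisfies both congruences on the right (7 ≡ 1 mod 3 and 7 ≡ 2 mod 5) yet 7 ≡ 7 (mod 15), not 8.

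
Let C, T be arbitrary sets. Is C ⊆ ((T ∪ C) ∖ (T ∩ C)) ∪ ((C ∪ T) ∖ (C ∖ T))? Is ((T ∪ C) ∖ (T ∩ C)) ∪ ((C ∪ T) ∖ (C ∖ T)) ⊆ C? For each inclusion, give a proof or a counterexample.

(⊇) This inclusion fails. Take C = ∅, T = {1}; then 1 ∈ ((T ∪ C) ∖ (T ∩ C)) ∪ ((C ∪ T) ∖ (C ∖ T)) but 1 ∉ C.

(⊆) Let x ∈ C. Then either x ∈ C and x ∉ T; or x ∈ C ∩ T. In each case x ∈ ((T ∪ C) ∖ (T ∩ C)) ∪ ((C ∪ T) ∖ (C ∖ T)), so C ⊆ ((T ∪ C) ∖ (T ∩ C)) ∪ ((C ∪ T) ∖ (C ∖ T)).

The sets are not equal: only the forward inclusion holds.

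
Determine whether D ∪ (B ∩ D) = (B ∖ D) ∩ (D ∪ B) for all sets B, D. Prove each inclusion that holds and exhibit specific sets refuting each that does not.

(⟹) This inclusion fails. Take B = ∅, D = {1}; then 1 ∈ D ∪ (B ∩ D) but 1 ∉ (B ∖ D) ∩ (D ∪ B).

(⟸) This inclusion fails. Take B = {1}, D = ∅; then 1 ∈ (B ∖ D) ∩ (D ∪ B) but 1 ∉ D ∪ (B ∩ D).

Neither inclusion holds.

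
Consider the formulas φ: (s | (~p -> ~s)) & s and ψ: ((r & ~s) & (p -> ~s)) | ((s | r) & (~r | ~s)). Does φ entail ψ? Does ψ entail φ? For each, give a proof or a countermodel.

Both directions fail.

(⟹) This fails. Under r = T, p = F, s = T, the left side is true but the right side is false.

(⟸) This fails. Under r = T, p = F, s = F, the left side is false but the right side is true.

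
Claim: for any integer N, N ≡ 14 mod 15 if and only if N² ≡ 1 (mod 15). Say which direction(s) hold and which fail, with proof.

Only the forward implication holds.

[⇒] Suppose N ≡ 14 mod 15. Write N = 15j + 14. Then (15j + 14)² = 225j² + 420j + 196 = 15(15j² + 28j + 13) + 1, so N² ≡ 1 (mod 15).

[⇐] This fails: take N = 1. Then 1² = 1 ≡ 1 (mod 15), yet 1 ≡ 1 (mod 15), not 14.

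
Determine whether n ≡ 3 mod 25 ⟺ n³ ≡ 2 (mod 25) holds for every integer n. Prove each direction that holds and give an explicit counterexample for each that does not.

Forward direction. Suppose n ≡ 3 mod 25. Write n = 25j + 3. Then (25j + 3)³ = 15625j³ + 5625j² + 675j + 27 = 25(625j³ + 225j² + 27j + 1) + 2, so n³ ≡ 2 (mod 25).

Converse. Suppose n³ ≡ 2 (mod 25). The only residue r in {0, …, 24} with r³ ≡ 2 (mod 25) is r = 3, so n ≡ 3 (mod 25).

Both implications hold.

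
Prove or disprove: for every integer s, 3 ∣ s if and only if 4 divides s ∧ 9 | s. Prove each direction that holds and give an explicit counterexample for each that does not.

Only the reverse direction holds.

(⟹) This fails: take s = 3. Certainly 3 ∣ 3, but 4 ∤ 3.

(⟸) Suppose 4 ∣ s and 9 ∣ s. Any common multiple of 4 and 9 is a multiple of their lcm; here gcd(4, 9) = 1, so lcm(4, 9) = 4·9 = 36, so 36 ∣ s. Since 3 ∣ 36, it follows that 3 ∣ s.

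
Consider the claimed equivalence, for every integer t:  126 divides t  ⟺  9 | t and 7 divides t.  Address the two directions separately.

(→) If 126 ∣ t, write t = 126q. Since 126 = 14·9, t = 9·(14q), so 9 ∣ t; and since 126 = 18·7, t = 7·(18q), so 7 ∣ t.

(←) This fails: take t = 63. Both 9 ∣ 63 and 7 ∣ 63, yet 63 is not a multiple of 126 (since 63 = 0·126 + 63), so 126 ∤ 63.

Only the forward implication holds.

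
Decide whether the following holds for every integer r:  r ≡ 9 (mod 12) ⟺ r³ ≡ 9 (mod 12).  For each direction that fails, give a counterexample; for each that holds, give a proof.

Forward direction. Suppose r ≡ 9 (mod 12). Write r = 12j + 9. Then (12j + 9)³ = 1728j³ + 3888j² + 2916j + 729 = 12(144j³ + 324j² + 243j + 60) + 9, so r³ ≡ 9 (mod 12).

Converse. Suppose r³ ≡ 9 (mod 12). The only residue r in {0, …, 11} with r³ ≡ 9 (mod 12) is r = 9, so r ≡ 9 (mod 12).

Both implications hold.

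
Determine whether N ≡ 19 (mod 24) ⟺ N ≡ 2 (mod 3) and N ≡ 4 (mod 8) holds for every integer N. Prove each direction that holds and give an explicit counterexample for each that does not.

Neither direction holds.

(⇒) This fails: N = 19 gives 19 ≡ 19 (mod 24) but 19 ≡ 1 (mod 3), so the conjunction on the right does not hold.

(⇐) This fails: N = 20 satisfies both congruences on the right (20 ≡ 2 mod 3 and 20 ≡ 4 mod 8) yet 20 ≡ 20 (mod 24), not 19.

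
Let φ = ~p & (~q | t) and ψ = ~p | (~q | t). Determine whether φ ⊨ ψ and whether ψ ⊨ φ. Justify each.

Only the forward direction holds.

(⟹) Assume the antecedent. If t is true, ~p | (~q | t) reduces to true regardless of the other variables. If t is false, the antecedent forces (t = F, p = F, q = F), and ~p | (~q | t) holds there. Either way ~p | (~q | t) holds.

(⟸) This fails. Under t = F, p = T, q = F, the left side is false but the right side is true.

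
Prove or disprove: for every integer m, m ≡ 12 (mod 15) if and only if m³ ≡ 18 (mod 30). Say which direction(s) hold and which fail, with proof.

Not equivalent: only (⇐) holds.

(⇒) This fails: take m = 27. Then 27 ≡ 12 (mod 15), but 27³ = 19683 ≡ 3 (mod 30), not 18.

(⇐) Conversely, the residues r modulo 30 with r³ ≡ 18 (mod 30) are exactly {12}, and each is ≡ 12 (mod 15).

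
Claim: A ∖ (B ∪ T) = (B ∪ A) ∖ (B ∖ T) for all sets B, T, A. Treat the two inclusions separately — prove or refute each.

Only the forward inclusion holds.

(⊆) Let x ∈ A ∖ (B ∪ T). Then x ∈ A and x ∉ B, T, from which x ∈ (B ∪ A) ∖ (B ∖ T).

(⊇) This inclusion fails. Take B = {1}, T = {1}, A = ∅; then 1 ∈ (B ∪ A) ∖ (B ∖ T) but 1 ∉ A ∖ (B ∪ T).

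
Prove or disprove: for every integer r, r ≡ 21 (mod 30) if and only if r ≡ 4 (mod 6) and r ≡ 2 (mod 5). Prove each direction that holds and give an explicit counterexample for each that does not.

Neither direction holds.

(⇒) This fails: r = 21 gives 21 ≡ 21 (mod 30) but 21 ≡ 3 (mod 6), so the conjunction on the right does not hold.

(⇐) This fails: r = 22 satisfies both congruences on the right (22 ≡ 4 mod 6 and 22 ≡ 2 mod 5) yet 22 ≡ 22 (mod 30), not 21.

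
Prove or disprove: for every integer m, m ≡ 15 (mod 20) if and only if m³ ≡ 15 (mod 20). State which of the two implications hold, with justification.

Both directions hold.

(⟹) Suppose m ≡ 15 (mod 20). Write m = 20j + 15. Then (20j + 15)³ = 8000j³ + 18000j² + 13500j + 3375 = 20(400j³ + 900j² + 675j + 168) + 15, so m³ ≡ 15 (mod 20).

(⟸) Conversely, suppose m³ ≡ 15 (mod 20). The only residue r in {0, …, 19} with r³ ≡ 15 (mod 20) is r = 15, so m ≡ 15 (mod 20).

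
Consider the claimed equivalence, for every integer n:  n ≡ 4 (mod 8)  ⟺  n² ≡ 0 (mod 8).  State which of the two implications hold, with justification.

(⟹) Suppose n ≡ 4 (mod 8). Write n = 8j + 4. Then (8j + 4)² = 64j² + 64j + 16 = 8(8j² + 8j + 2) + 0, so n² ≡ 0 (mod 8).

(⟸) This fails: take n = 0. Then 0² = 0 ≡ 0 (mod 8), yet 0 ≡ 0 (mod 8), not 4.

(⇒) holds; (⇐) fails.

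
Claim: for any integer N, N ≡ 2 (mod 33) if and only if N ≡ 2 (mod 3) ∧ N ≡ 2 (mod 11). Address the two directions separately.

Forward direction. Suppose N ≡ 2 (mod 33); write N = 33j + 2. Since 3 ∣ 33, reducing mod 3 gives N ≡ 2 (mod 3); since 11 ∣ 33, reducing mod 11 gives N ≡ 2 (mod 11).

Converse. If N ≡ 2 (mod 3) and N ≡ 2 (mod 11), then by the Chinese remainder theorem N ≡ 2 (mod 33). This is exactly N ≡ 2 (mod 33).

Both directions hold.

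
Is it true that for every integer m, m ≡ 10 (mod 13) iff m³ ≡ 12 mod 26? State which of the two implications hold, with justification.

(⇒) This fails: take m = 23. Then 23 ≡ 10 (mod 13), but 23³ = 12167 ≡ 25 (mod 26), not 12.

(⇐) This fails: take m = 4. Then 4³ = 64 ≡ 12 (mod 26), yet 4 ≡ 4 (mod 13), not 10.

Both directions fail.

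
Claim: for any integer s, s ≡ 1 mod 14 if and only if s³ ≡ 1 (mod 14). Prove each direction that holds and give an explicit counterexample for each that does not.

(⇒) holds; (⇐) fails.

Forward direction. Suppose s ≡ 1 mod 14. Write s = 14j + 1. Then (14j + 1)³ = 2744j³ + 588j² + 42j + 1 = 14(196j³ + 42j² + 3j) + 1, so s³ ≡ 1 (mod 14).

Converse. This fails: take s = 9. Then 9³ = 729 ≡ 1 (mod 14), yet 9 ≡ 9 (mod 14), not 1.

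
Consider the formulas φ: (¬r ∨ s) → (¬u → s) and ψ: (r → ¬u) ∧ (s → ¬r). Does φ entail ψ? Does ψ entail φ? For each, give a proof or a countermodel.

Both directions fail.

(⟹) This fails. Under u = T, r = T, s = F, the left side is true but the right side is false.

(⟸) This fails. Under u = F, r = F, s = F, the left side is false but the right side is true.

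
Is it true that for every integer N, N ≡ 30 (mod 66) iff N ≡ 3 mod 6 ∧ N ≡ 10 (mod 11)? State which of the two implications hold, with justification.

(⇒) This fails: N = 30 gives 30 ≡ 30 (mod 66) but 30 ≡ 0 (mod 6), so the conjunction on the right does not hold.

(⇐) This fails: N = 21 satisfies both congruences on the right (21 ≡ 3 mod 6 and 21 ≡ 10 mod 11) yet 21 ≡ 21 (mod 66), not 30.

Neither direction holds.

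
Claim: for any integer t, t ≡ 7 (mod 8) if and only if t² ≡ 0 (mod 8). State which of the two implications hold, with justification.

Neither implication holds.

(→) This fails: take t = 7. Then 7 ≡ 7 (mod 8), but 7² = 49 ≡ 1 (mod 8), not 0.

(←) This fails: take t = 0. Then 0² = 0 ≡ 0 (mod 8), yet 0 ≡ 0 (mod 8), not 7.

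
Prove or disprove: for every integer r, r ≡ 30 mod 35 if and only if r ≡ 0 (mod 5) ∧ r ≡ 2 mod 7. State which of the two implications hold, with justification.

The biconditional holds.

(⇐) If r ≡ 0 (mod 5) and r ≡ 2 (mod 7), then by the Chinese remainder theorem r ≡ 30 (mod 35). This is exactly r ≡ 30 (mod 35).

(⇒) Suppose r ≡ 30 (mod 35); write r = 35j + 30. Since 5 ∣ 35, reducing mod 5 gives r ≡ 30 ≡ 0 (mod 5); since 7 ∣ 35, reducing mod 7 gives r ≡ 30 ≡ 2 (mod 7).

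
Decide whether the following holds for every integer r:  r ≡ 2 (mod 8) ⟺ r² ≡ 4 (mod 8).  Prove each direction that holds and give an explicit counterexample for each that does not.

(⇐) This fails: take r = 6. Then 6² = 36 ≡ 4 (mod 8), yet 6 ≡ 6 (mod 8), not 2.

(⇒) Suppose r ≡ 2 (mod 8). Write r = 8j + 2. Then (8j + 2)² = 64j² + 32j + 4 = 8(8j² + 4j) + 4, so r² ≡ 4 (mod 8).

Only the forward direction holds.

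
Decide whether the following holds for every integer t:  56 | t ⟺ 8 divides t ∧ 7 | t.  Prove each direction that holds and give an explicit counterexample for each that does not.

(⟸) Suppose 8 ∣ t and 7 ∣ t. Any common multiple of 8 and 7 is a multiple of their lcm; here gcd(8, 7) = 1, so lcm(8, 7) = 8·7 = 56, so 56 ∣ t.

(⟹) If 56 ∣ t, write t = 56q. Since 56 = 7·8, t = 8·(7q), so 8 ∣ t; and since 56 = 8·7, t = 7·(8q), so 7 ∣ t.

The biconditional holds.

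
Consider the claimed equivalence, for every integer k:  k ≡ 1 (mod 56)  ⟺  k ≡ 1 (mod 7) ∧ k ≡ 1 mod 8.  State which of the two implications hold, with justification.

Forward direction. Suppose k ≡ 1 (mod 56); write k = 56j + 1. Since 7 ∣ 56, reducing mod 7 gives k ≡ 1 (mod 7); since 8 ∣ 56, reducing mod 8 gives k ≡ 1 (mod 8).

Converse. If k ≡ 1 (mod 7) and k ≡ 1 (mod 8), then by the Chinese remainder theorem k ≡ 1 (mod 56). This is exactly k ≡ 1 (mod 56).

Both directions hold; the statement is true.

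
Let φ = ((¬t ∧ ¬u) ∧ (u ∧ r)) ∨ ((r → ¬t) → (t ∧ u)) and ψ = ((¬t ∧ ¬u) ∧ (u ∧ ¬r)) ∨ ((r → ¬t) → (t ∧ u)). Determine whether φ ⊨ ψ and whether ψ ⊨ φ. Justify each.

The biconditional holds.

(→) Assume the antecedent. If r is true, the antecedent forces (r = T, u = F, t = T) or (r = T, u = T, t = T), and the consequent holds there. If r is false, the antecedent forces (r = F, u = T, t = T), and the consequent holds there. Either way the consequent holds.

(←) Assume the antecedent. If r is true, the antecedent forces (r = T, u = F, t = T) or (r = T, u = T, t = T), and the consequent holds there. If r is false, the antecedent forces (r = F, u = T, t = T), and the consequent holds there. Either way the consequent holds.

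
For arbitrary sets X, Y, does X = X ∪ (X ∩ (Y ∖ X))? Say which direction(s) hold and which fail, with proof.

(⊇) Let x ∈ X ∪ (X ∩ (Y ∖ X)). Then either x ∈ X and x ∉ Y; or x ∈ X ∩ Y. In each case x ∈ X, so X ∪ (X ∩ (Y ∖ X)) ⊆ X.

(⊆) Let x ∈ X. Then either x ∈ X and x ∉ Y; or x ∈ X ∩ Y. In each case x ∈ X ∪ (X ∩ (Y ∖ X)), so X ⊆ X ∪ (X ∩ (Y ∖ X)).

Both inclusions hold.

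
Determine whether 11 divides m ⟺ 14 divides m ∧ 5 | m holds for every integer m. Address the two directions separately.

Forward direction. This fails: take m = 11. Certainly 11 ∣ 11, but 14 ∤ 11.

Converse. This fails: take m = 70. Both 14 ∣ 70 and 5 ∣ 70, yet 70 is not a multiple of 11 (since 70 = 6·11 + 4), so 11 ∤ 70.

Neither implication holds.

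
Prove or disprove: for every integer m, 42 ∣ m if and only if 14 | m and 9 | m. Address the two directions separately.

Only the reverse direction holds.

[⇒] This fails: take m = 42. Certainly 42 ∣ 42, but 9 ∤ 42.

[⇐] Suppose 14 ∣ m and 9 ∣ m. Any common multiple of 14 and 9 is a multiple of their lcm; here gcd(14, 9) = 1, so lcm(14, 9) = 14·9 = 126, so 126 ∣ m. Since 42 ∣ 126, it follows that 42 ∣ m.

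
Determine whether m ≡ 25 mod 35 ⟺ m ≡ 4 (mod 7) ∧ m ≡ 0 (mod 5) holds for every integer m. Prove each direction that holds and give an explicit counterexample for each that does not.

[⇒] Suppose m ≡ 25 (mod 35); write m = 35j + 25. Since 7 ∣ 35, reducing mod 7 gives m ≡ 25 ≡ 4 (mod 7); since 5 ∣ 35, reducing mod 5 gives m ≡ 25 ≡ 0 (mod 5).

[⇐] Conversely, if m ≡ 4 (mod 7) and m ≡ 0 (mod 5), then by the Chinese remainder theorem m ≡ 25 (mod 35). This is exactly m ≡ 25 (mod 35).

Both directions hold; the statement is true.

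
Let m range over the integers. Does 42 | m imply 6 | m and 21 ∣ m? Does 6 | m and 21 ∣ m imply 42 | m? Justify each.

Converse. Suppose 6 ∣ m and 21 ∣ m. Any common multiple of 6 and 21 is a multiple of their lcm; here lcm(6, 21) = 6·21/gcd(6, 21) = 126/3 = 42, so 42 ∣ m.

Forward direction. If 42 ∣ m, write m = 42q. Since 42 = 7·6, m = 6·(7q), so 6 ∣ m; and since 42 = 2·21, m = 21·(2q), so 21 ∣ m.

Equivalent; both directions hold.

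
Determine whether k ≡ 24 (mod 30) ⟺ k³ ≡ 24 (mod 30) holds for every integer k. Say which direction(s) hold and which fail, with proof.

(→) Suppose k ≡ 24 (mod 30). Write k = 30j + 24. Then (30j + 24)³ = 27000j³ + 64800j² + 51840j + 13824 = 30(900j³ + 2160j² + 1728j + 460) + 24, so k³ ≡ 24 (mod 30).

(←) Conversely, suppose k³ ≡ 24 (mod 30). The only residue r in {0, …, 29} with r³ ≡ 24 (mod 30) is r = 24, so k ≡ 24 (mod 30).

The biconditional holds.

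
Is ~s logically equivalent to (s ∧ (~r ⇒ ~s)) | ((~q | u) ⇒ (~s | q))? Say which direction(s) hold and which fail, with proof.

(⟹) Assume the antecedent. If s is true, the antecedent cannot hold. If s is false, the consequent reduces to true regardless of the other variables. Either way the consequent holds.

(⟸) This fails. Under q = T, r = F, u = F, s = T, the left side is false but the right side is true.

Only the forward direction holds.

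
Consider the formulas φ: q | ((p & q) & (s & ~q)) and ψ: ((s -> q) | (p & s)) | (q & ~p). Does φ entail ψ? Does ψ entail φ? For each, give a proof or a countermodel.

(⇒) Assume the antecedent. If p is true, the consequent reduces to true regardless of the other variables. If p is false, the antecedent forces (p = F, s = F, q = T) or (p = F, s = T, q = T), and the consequent holds there. Either way the consequent holds.

(⇐) This fails. Under p = F, s = F, q = F, the left side is false but the right side is true.

Not equivalent: only (⇒) holds.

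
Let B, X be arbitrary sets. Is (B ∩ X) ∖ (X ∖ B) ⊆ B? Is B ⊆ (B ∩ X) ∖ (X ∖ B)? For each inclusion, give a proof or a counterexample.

(⟹) Let x ∈ (B ∩ X) ∖ (X ∖ B). Then x ∈ B ∩ X, from which x ∈ B.

(⟸) This inclusion fails. Take B = {1}, X = ∅; then 1 ∈ B but 1 ∉ (B ∩ X) ∖ (X ∖ B).

Only the forward inclusion holds.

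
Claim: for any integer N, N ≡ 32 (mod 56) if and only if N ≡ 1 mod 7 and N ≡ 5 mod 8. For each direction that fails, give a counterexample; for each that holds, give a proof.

(⇒) This fails: N = 32 gives 32 ≡ 32 (mod 56) but 32 ≡ 4 (mod 7), so the conjunction on the right does not hold.

(⇐) This fails: N = 29 satisfies both congruences on the right (29 ≡ 1 mod 7 and 29 ≡ 5 mod 8) yet 29 ≡ 29 (mod 56), not 32.

Both directions fail.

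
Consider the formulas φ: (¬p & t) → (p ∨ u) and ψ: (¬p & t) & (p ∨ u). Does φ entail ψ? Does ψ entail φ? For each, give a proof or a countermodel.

Only the converse holds.

(⇒) This fails. Under p = F, u = F, t = F, the left side is true but the right side is false.

(⇐) Assume the antecedent. If p is true, the antecedent cannot hold. If p is false, the antecedent forces (p = F, u = T, t = T), and (¬p & t) → (p ∨ u) holds there. Either way (¬p & t) → (p ∨ u) holds.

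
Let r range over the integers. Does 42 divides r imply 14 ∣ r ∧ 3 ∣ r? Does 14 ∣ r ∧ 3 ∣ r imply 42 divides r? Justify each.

Equivalent; both directions hold.

Converse. Suppose 14 ∣ r and 3 ∣ r. Any common multiple of 14 and 3 is a multiple of their lcm; here gcd(14, 3) = 1, so lcm(14, 3) = 14·3 = 42, so 42 ∣ r.

Forward direction. If 42 ∣ r, write r = 42q. Since 42 = 3·14, r = 14·(3q), so 14 ∣ r; and since 42 = 14·3, r = 3·(14q), so 3 ∣ r.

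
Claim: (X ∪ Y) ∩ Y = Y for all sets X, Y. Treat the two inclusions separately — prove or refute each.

(⊆) Let x ∈ (X ∪ Y) ∩ Y. Then either x ∈ Y and x ∉ X; or x ∈ X ∩ Y. In each case x ∈ Y, so (X ∪ Y) ∩ Y ⊆ Y.

(⊇) Let x ∈ Y. Then either x ∈ Y and x ∉ X; or x ∈ X ∩ Y. In each case x ∈ (X ∪ Y) ∩ Y, so Y ⊆ (X ∪ Y) ∩ Y.

Both inclusions hold; the sets are equal.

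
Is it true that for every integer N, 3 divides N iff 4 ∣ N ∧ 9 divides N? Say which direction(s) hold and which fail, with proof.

The forward direction fails; the converse holds.

(⟹) This fails: take N = 3. Certainly 3 ∣ 3, but 4 ∤ 3.

(⟸) Suppose 4 ∣ N and 9 ∣ N. Any common multiple of 4 and 9 is a multiple of their lcm; here gcd(4, 9) = 1, so lcm(4, 9) = 4·9 = 36, so 36 ∣ N. Since 3 ∣ 36, it follows that 3 ∣ N.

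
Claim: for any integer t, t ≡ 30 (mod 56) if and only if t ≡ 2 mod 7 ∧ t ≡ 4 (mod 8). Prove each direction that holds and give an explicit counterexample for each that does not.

(⇒) This fails: t = 30 gives 30 ≡ 30 (mod 56) but 30 ≡ 6 (mod 8), so the conjunction on the right does not hold.

(⇐) This fails: t = 44 satisfies both congruences on the right (44 ≡ 2 mod 7 and 44 ≡ 4 mod 8) yet 44 ≡ 44 (mod 56), not 30.

Both directions fail.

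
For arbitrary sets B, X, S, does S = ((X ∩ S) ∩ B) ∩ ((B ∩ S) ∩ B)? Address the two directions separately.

Only the reverse inclusion holds.

(⊇) Let x ∈ ((X ∩ S) ∩ B) ∩ ((B ∩ S) ∩ B). Then x ∈ B ∩ X ∩ S, from which x ∈ S.

(⊆) This inclusion fails. Take B = ∅, X = ∅, S = {1}; then 1 ∈ S but 1 ∉ ((X ∩ S) ∩ B) ∩ ((B ∩ S) ∩ B).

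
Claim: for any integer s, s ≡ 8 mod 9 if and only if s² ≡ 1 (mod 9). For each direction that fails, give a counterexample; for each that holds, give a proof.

(⇒) Suppose s ≡ 8 mod 9. Write s = 9j + 8. Then (9j + 8)² = 81j² + 144j + 64 = 9(9j² + 16j + 7) + 1, so s² ≡ 1 (mod 9).

(⇐) This fails: take s = 1. Then 1² = 1 ≡ 1 (mod 9), yet 1 ≡ 1 (mod 9), not 8.

(⇒) holds; (⇐) fails.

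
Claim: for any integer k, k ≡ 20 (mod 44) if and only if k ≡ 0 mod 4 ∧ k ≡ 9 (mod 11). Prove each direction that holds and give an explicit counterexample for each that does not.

Both directions hold.

Converse. If k ≡ 0 (mod 4) and k ≡ 9 (mod 11), then by the Chinese remainder theorem k ≡ 20 (mod 44). This is exactly k ≡ 20 (mod 44).

Forward direction. Suppose k ≡ 20 (mod 44); write k = 44j + 20. Since 4 ∣ 44, reducing mod 4 gives k ≡ 20 ≡ 0 (mod 4); since 11 ∣ 44, reducing mod 11 gives k ≡ 20 ≡ 9 (mod 11).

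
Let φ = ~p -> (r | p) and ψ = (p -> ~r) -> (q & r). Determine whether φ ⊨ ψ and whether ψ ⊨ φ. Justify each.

[⇒] This fails. Under p = T, q = F, r = F, the left side is true but the right side is false.

[⇐] Assume the antecedent. If p is true, ~p -> (r | p) reduces to true regardless of the other variables. If p is false, the antecedent forces (p = F, q = T, r = T), and ~p -> (r | p) holds there. Either way ~p -> (r | p) holds.

Only the converse holds.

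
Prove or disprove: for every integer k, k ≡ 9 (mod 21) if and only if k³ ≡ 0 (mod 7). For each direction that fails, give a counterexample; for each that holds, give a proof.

(⇒) fails and (⇐) fails.

Forward direction. This fails: take k = 9. Then 9 ≡ 9 (mod 21), but 9³ = 729 ≡ 1 (mod 7), not 0.

Converse. This fails: take k = 0. Then 0³ = 0 ≡ 0 (mod 7), yet 0 ≡ 0 (mod 21), not 9.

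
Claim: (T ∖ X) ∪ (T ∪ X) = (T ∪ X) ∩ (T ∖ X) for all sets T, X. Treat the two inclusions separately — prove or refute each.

Forward inclusion. This inclusion fails. Take T = ∅, X = {1}; then 1 ∈ (T ∖ X) ∪ (T ∪ X) but 1 ∉ (T ∪ X) ∩ (T ∖ X).

Reverse inclusion. Let x ∈ (T ∪ X) ∩ (T ∖ X). Then x ∈ T and x ∉ X, from which x ∈ (T ∖ X) ∪ (T ∪ X).

The sets are not equal: only the reverse inclusion holds.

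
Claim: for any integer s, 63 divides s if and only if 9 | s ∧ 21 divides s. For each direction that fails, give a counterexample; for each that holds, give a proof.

(⇒) If 63 ∣ s, write s = 63q. Since 63 = 7·9, s = 9·(7q), so 9 ∣ s; and since 63 = 3·21, s = 21·(3q), so 21 ∣ s.

(⇐) Suppose 9 ∣ s and 21 ∣ s. Any common multiple of 9 and 21 is a multiple of their lcm; here lcm(9, 21) = 9·21/gcd(9, 21) = 189/3 = 63, so 63 ∣ s.

Both implications hold.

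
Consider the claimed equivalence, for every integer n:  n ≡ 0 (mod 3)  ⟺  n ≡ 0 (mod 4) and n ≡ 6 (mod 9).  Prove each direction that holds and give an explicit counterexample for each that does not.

Not equivalent: only (⇐) holds.

[⇒] This fails: n = 0 gives 0 ≡ 0 (mod 3) but 0 ≡ 0 (mod 9), so the conjunction on the right does not hold.

[⇐] Conversely, if n ≡ 0 (mod 4) and n ≡ 6 (mod 9), then by the Chinese remainder theorem n ≡ 24 (mod 36). Since 24 ≡ 0 (mod 3) and 3 ∣ 36, we get n ≡ 0 (mod 3).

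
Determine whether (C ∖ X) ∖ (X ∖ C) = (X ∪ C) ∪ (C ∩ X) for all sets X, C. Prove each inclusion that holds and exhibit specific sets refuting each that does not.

Only the forward inclusion holds.

Forward inclusion. Let x ∈ (C ∖ X) ∖ (X ∖ C). Then x ∈ C and x ∉ X, from which x ∈ (X ∪ C) ∪ (C ∩ X).

Reverse inclusion. This inclusion fails. Take X = {1}, C = ∅; then 1 ∈ (X ∪ C) ∪ (C ∩ X) but 1 ∉ (C ∖ X) ∖ (X ∖ C).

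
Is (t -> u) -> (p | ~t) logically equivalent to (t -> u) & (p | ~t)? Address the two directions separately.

Converse. Assume the antecedent. If t is true, the antecedent forces (t = T, p = T, u = T), and (t -> u) -> (p | ~t) holds there. If t is false, (t -> u) -> (p | ~t) reduces to true regardless of the other variables. Either way (t -> u) -> (p | ~t) holds.

Forward direction. This fails. Under t = T, p = F, u = F, the left side is true but the right side is false.

Only the reverse direction holds.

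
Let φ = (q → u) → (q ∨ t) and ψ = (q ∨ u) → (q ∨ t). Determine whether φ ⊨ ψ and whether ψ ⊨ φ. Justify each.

[⇒] Assume the antecedent. If q is true, (q ∨ u) → (q ∨ t) reduces to true regardless of the other variables. If q is false, the antecedent forces (u = F, q = F, t = T) or (u = T, q = F, t = T), and (q ∨ u) → (q ∨ t) holds there. Either way (q ∨ u) → (q ∨ t) holds.

[⇐] This fails. Under u = F, q = F, t = F, the left side is false but the right side is true.

Only the forward implication holds.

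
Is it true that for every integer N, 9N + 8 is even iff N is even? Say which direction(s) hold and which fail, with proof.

(←) Suppose N is even; write N = 2j. Then 9N + 8 = 9·(2j) + 8 = 2·9j + 8, which is even.

(→) Suppose 9N + 8 is even. Since 9 is odd, 9N and N have the same parity, so 9N + 8 ≡ N + 8 (mod 2). As 8 is even, 9N + 8 is even exactly when N is even. Thus N is even.

Equivalent; both directions hold.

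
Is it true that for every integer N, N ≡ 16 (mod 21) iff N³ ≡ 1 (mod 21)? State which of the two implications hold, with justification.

(→) Suppose N ≡ 16 (mod 21). Write N = 21j + 16. Then (21j + 16)³ = 9261j³ + 21168j² + 16128j + 4096 = 21(441j³ + 1008j² + 768j + 195) + 1, so N³ ≡ 1 (mod 21).

(←) This fails: take N = 1. Then 1³ = 1 ≡ 1 (mod 21), yet 1 ≡ 1 (mod 21), not 16.

Not equivalent: only (⇒) holds.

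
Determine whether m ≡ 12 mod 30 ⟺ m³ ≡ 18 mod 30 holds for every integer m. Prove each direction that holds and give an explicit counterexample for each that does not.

Both directions hold.

Forward direction. Suppose m ≡ 12 mod 30. Write m = 30j + 12. Then (30j + 12)³ = 27000j³ + 32400j² + 12960j + 1728 = 30(900j³ + 1080j² + 432j + 57) + 18, so m³ ≡ 18 (mod 30).

Converse. Suppose m³ ≡ 18 (mod 30). The only residue r in {0, …, 29} with r³ ≡ 18 (mod 30) is r = 12, so m ≡ 12 (mod 30).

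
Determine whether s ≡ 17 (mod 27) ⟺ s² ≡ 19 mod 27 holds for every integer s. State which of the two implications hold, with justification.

The forward direction holds; the converse fails.

[⇒] Suppose s ≡ 17 (mod 27). Write s = 27j + 17. Then (27j + 17)² = 729j² + 918j + 289 = 27(27j² + 34j + 10) + 19, so s² ≡ 19 (mod 27).

[⇐] This fails: take s = 10. Then 10² = 100 ≡ 19 (mod 27), yet 10 ≡ 10 (mod 27), not 17.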